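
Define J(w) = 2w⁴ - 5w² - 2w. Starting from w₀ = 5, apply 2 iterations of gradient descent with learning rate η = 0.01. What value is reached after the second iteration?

J′(w) = 8w³ - 10w - 2
Step 1: J′(5) = 948; w₁ = 5 − 0.01·948 = -4.48
Step 2: J′(-4.48) = -676.523136; w₂ = -4.48 − 0.01·(-676.523136) = 2.28523136

2.28523136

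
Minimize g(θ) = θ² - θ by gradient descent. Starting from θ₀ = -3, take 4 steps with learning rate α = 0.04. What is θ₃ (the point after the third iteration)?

g′(θ) = 2θ - 1
Step 1: g′(-3) = -7; θ₁ = -3 − 0.04·(-7) = -2.72
Step 2: g′(-2.72) = -6.44; θ₂ = -2.72 − 0.04·(-6.44) = -2.4624
Step 3: g′(-2.4624) = -5.9248; θ₃ = -2.4624 − 0.04·(-5.9248) = -2.225408

-2.225408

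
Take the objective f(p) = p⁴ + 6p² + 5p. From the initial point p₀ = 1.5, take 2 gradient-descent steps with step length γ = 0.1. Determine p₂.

3.90535

f′(p) = 4p³ + 12p + 5
p₁ = 1.5 − 0.1·36.5 = -2.15
p₂ = -2.15 − 0.1·(-60.5535) = 3.90535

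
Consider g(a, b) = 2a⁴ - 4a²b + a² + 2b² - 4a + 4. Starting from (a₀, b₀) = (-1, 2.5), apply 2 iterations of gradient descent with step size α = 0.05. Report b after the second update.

2.098

∇g = (8a³ - 8ab + 2a - 4, -4a² + 4b)
Step 1: at (-1, 2.5), ∇g = (6, 6) → (-1, 2.5) − 0.05·(6, 6) = (-1.3, 2.2)
Step 2: at (-1.3, 2.2), ∇g = (-1.296, 2.04) → (-1.3, 2.2) − 0.05·(-1.296, 2.04) = (-1.2352, 2.098)
b = 2.098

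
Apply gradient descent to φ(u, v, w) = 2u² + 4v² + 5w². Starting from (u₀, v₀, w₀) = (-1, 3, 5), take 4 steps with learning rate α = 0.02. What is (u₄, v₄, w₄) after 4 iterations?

(-0.71639296, 1.49361408, 2.048)

∇φ = (4u, 8v, 10w)
(u₁, v₁, w₁) = (-1, 3, 5) − 0.02·(-4, 24, 50) = (-0.92, 2.52, 4)
(u₂, v₂, w₂) = (-0.92, 2.52, 4) − 0.02·(-3.68, 20.16, 40) = (-0.8464, 2.1168, 3.2)
(u₃, v₃, w₃) = (-0.8464, 2.1168, 3.2) − 0.02·(-3.3856, 16.9344, 32) = (-0.778688, 1.778112, 2.56)
(u₄, v₄, w₄) = (-0.778688, 1.778112, 2.56) − 0.02·(-3.114752, 14.224896, 25.6) = (-0.71639296, 1.49361408, 2.048)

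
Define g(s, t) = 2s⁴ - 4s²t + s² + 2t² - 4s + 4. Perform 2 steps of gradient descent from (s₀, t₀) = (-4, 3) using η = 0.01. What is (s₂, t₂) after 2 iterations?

∇g = (8s³ - 8st + 2s - 4, -4s² + 4t)
(s₁, t₁) = (-4, 3) − 0.01·(-428, -52) = (0.28, 3.52)
(s₂, t₂) = (0.28, 3.52) − 0.01·(-11.149184, 13.7664) = (0.39149184, 3.382336)

(0.39149184, 3.382336)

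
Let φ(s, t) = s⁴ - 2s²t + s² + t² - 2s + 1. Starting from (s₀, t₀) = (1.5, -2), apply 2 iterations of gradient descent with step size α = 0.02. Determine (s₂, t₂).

∇φ = (4s³ - 4st + 2s - 2, -2s² + 2t)
(s₁, t₁) = (1.5, -2) − 0.02·(26.5, -8.5) = (0.97, -1.83)
(s₂, t₂) = (0.97, -1.83) − 0.02·(10.691092, -5.5418) = (0.75617816, -1.719164)

(0.75617816, -1.719164)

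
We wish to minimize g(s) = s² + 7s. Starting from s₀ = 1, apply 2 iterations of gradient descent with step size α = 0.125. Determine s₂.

g′(s) = 2s + 7
s₁ = 1 − 0.125·9 = -0.125
s₂ = -0.125 − 0.125·6.75 = -0.96875

-0.96875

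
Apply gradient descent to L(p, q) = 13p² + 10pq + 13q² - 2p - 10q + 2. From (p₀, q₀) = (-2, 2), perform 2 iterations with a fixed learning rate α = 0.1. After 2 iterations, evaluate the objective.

∇L = (26p + 10q - 2, 10p + 26q - 10)
(p₁, q₁) = (-2, 2) − 0.1·(-34, 22) = (1.4, -0.2)
(p₂, q₂) = (1.4, -0.2) − 0.1·(32.4, -1.2) = (-1.84, -0.08)
L(-1.84, -0.08) = 52.048

52.048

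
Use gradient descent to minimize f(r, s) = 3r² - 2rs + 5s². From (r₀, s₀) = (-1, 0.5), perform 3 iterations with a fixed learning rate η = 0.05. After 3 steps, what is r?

∇f = (6r - 2s, -2r + 10s)
Step 1: at (-1, 0.5), ∇f = (-7, 7) → (-1, 0.5) − 0.05·(-7, 7) = (-0.65, 0.15)
Step 2: at (-0.65, 0.15), ∇f = (-4.2, 2.8) → (-0.65, 0.15) − 0.05·(-4.2, 2.8) = (-0.44, 0.01)
Step 3: at (-0.44, 0.01), ∇f = (-2.66, 0.98) → (-0.44, 0.01) − 0.05·(-2.66, 0.98) = (-0.307, -0.039)
r = -0.307

-0.307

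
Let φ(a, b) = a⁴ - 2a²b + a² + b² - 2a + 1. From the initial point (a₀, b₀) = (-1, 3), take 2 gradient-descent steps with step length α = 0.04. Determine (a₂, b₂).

(-1.26456064, 2.720448)

∇φ = (4a³ - 4ab + 2a - 2, -2a² + 2b)
Step 1: at (-1, 3), ∇φ = (4, 4) → (-1, 3) − 0.04·(4, 4) = (-1.16, 2.84)
Step 2: at (-1.16, 2.84), ∇φ = (2.614016, 2.9888) → (-1.16, 2.84) − 0.04·(2.614016, 2.9888) = (-1.26456064, 2.720448)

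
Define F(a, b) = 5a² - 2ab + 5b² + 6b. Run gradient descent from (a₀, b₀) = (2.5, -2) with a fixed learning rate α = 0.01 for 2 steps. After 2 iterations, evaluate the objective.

29.14910528

∇F = (10a - 2b, -2a + 10b + 6)
Step 1: at (2.5, -2), ∇F = (29, -19) → (2.5, -2) − 0.01·(29, -19) = (2.21, -1.81)
Step 2: at (2.21, -1.81), ∇F = (25.72, -16.52) → (2.21, -1.81) − 0.01·(25.72, -16.52) = (1.9528, -1.6448)
F(1.9528, -1.6448) = 29.14910528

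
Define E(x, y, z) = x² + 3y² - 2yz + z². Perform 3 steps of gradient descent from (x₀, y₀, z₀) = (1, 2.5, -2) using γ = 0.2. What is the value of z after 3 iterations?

-0.312

∇E = (2x, 6y - 2z, -2y + 2z)
Step 1: at (1, 2.5, -2), ∇E = (2, 19, -9) → (1, 2.5, -2) − 0.2·(2, 19, -9) = (0.6, -1.3, -0.2)
Step 2: at (0.6, -1.3, -0.2), ∇E = (1.2, -7.4, 2.2) → (0.6, -1.3, -0.2) − 0.2·(1.2, -7.4, 2.2) = (0.36, 0.18, -0.64)
Step 3: at (0.36, 0.18, -0.64), ∇E = (0.72, 2.36, -1.64) → (0.36, 0.18, -0.64) − 0.2·(0.72, 2.36, -1.64) = (0.216, -0.292, -0.312)
z = -0.312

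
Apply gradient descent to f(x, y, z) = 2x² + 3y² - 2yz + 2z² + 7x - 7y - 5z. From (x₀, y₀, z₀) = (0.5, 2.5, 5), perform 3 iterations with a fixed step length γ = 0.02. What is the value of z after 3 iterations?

∇f = (4x + 7, 6y - 2z - 7, -2y + 4z - 5)
Step 1: at (0.5, 2.5, 5), ∇f = (9, -2, 10) → (0.5, 2.5, 5) − 0.02·(9, -2, 10) = (0.32, 2.54, 4.8)
Step 2: at (0.32, 2.54, 4.8), ∇f = (8.28, -1.36, 9.12) → (0.32, 2.54, 4.8) − 0.02·(8.28, -1.36, 9.12) = (0.1544, 2.5672, 4.6176)
Step 3: at (0.1544, 2.5672, 4.6176), ∇f = (7.6176, -0.832, 8.336) → (0.1544, 2.5672, 4.6176) − 0.02·(7.6176, -0.832, 8.336) = (0.002048, 2.58384, 4.45088)
z = 4.45088

4.45088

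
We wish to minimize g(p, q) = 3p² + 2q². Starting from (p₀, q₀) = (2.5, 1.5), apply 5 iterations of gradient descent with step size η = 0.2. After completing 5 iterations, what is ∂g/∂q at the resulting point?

0.00192

∇g = (6p, 4q)
Step 1: at (2.5, 1.5), ∇g = (15, 6) → (2.5, 1.5) − 0.2·(15, 6) = (-0.5, 0.3)
Step 2: at (-0.5, 0.3), ∇g = (-3, 1.2) → (-0.5, 0.3) − 0.2·(-3, 1.2) = (0.1, 0.06)
Step 3: at (0.1, 0.06), ∇g = (0.6, 0.24) → (0.1, 0.06) − 0.2·(0.6, 0.24) = (-0.02, 0.012)
Step 4: at (-0.02, 0.012), ∇g = (-0.12, 0.048) → (-0.02, 0.012) − 0.2·(-0.12, 0.048) = (0.004, 0.0024)
Step 5: at (0.004, 0.0024), ∇g = (0.024, 0.0096) → (0.004, 0.0024) − 0.2·(0.024, 0.0096) = (-0.0008, 0.00048)
∂g/∂q at (-0.0008, 0.00048) = 0.00192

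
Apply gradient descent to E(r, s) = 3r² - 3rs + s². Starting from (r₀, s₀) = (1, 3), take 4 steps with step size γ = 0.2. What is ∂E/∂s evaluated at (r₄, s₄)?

∇E = (6r - 3s, -3r + 2s)
(r₁, s₁) = (1, 3) − 0.2·(-3, 3) = (1.6, 2.4)
(r₂, s₂) = (1.6, 2.4) − 0.2·(2.4, 0) = (1.12, 2.4)
(r₃, s₃) = (1.12, 2.4) − 0.2·(-0.48, 1.44) = (1.216, 2.112)
(r₄, s₄) = (1.216, 2.112) − 0.2·(0.96, 0.576) = (1.024, 1.9968)
∂E/∂s at (1.024, 1.9968) = 0.9216

0.9216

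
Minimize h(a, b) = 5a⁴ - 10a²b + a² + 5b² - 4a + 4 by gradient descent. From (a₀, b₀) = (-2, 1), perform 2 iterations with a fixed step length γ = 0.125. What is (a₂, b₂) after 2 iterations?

∇h = (20a³ - 20ab + 2a - 4, -10a² + 10b)
Step 1: at (-2, 1), ∇h = (-128, -30) → (-2, 1) − 0.125·(-128, -30) = (14, 4.75)
Step 2: at (14, 4.75), ∇h = (53574, -1912.5) → (14, 4.75) − 0.125·(53574, -1912.5) = (-6682.75, 243.8125)

(-6682.75, 243.8125)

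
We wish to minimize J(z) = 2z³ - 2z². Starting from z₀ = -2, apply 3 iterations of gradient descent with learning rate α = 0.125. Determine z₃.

J′(z) = 6z² - 4z
z₁ = -2 − 0.125·32 = -6
z₂ = -6 − 0.125·240 = -36
z₃ = -36 − 0.125·7920 = -1026

-1026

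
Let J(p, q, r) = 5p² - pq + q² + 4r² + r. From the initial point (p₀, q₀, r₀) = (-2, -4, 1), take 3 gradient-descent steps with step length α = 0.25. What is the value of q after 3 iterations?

-1.28125

∇J = (10p - q, -p + 2q, 8r + 1)
Step 1: at (-2, -4, 1), ∇J = (-16, -6, 9) → (-2, -4, 1) − 0.25·(-16, -6, 9) = (2, -2.5, -1.25)
Step 2: at (2, -2.5, -1.25), ∇J = (22.5, -7, -9) → (2, -2.5, -1.25) − 0.25·(22.5, -7, -9) = (-3.625, -0.75, 1)
Step 3: at (-3.625, -0.75, 1), ∇J = (-35.5, 2.125, 9) → (-3.625, -0.75, 1) − 0.25·(-35.5, 2.125, 9) = (5.25, -1.28125, -1.25)
q = -1.28125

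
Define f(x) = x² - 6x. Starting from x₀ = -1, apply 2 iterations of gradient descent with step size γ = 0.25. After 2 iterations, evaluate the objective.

f′(x) = 2x - 6
x₁ = -1 − 0.25·(-8) = 1
x₂ = 1 − 0.25·(-4) = 2
f(2) = -8

-8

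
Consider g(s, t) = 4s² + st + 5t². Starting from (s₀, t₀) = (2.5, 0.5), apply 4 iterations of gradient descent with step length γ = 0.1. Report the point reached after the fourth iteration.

(0.00665, -0.00275)

∇g = (8s + t, s + 10t)
Step 1: at (2.5, 0.5), ∇g = (20.5, 7.5) → (2.5, 0.5) − 0.1·(20.5, 7.5) = (0.45, -0.25)
Step 2: at (0.45, -0.25), ∇g = (3.35, -2.05) → (0.45, -0.25) − 0.1·(3.35, -2.05) = (0.115, -0.045)
Step 3: at (0.115, -0.045), ∇g = (0.875, -0.335) → (0.115, -0.045) − 0.1·(0.875, -0.335) = (0.0275, -0.0115)
Step 4: at (0.0275, -0.0115), ∇g = (0.2085, -0.0875) → (0.0275, -0.0115) − 0.1·(0.2085, -0.0875) = (0.00665, -0.00275)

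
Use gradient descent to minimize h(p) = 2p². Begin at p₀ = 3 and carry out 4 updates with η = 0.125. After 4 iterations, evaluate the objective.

0.0703125

h′(p) = 4p
p₁ = 3 − 0.125·12 = 1.5
p₂ = 1.5 − 0.125·6 = 0.75
p₃ = 0.75 − 0.125·3 = 0.375
p₄ = 0.375 − 0.125·1.5 = 0.1875
h(0.1875) = 0.0703125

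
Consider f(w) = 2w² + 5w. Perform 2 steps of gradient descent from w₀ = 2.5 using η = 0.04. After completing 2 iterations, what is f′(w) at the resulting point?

f′(w) = 4w + 5
w₁ = 2.5 − 0.04·15 = 1.9
w₂ = 1.9 − 0.04·12.6 = 1.396
f′(w) at (1.396) = 10.584

10.584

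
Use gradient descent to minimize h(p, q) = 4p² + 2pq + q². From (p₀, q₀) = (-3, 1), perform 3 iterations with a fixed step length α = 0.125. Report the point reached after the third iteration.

∇h = (8p + 2q, 2p + 2q)
Step 1: at (-3, 1), ∇h = (-22, -4) → (-3, 1) − 0.125·(-22, -4) = (-0.25, 1.5)
Step 2: at (-0.25, 1.5), ∇h = (1, 2.5) → (-0.25, 1.5) − 0.125·(1, 2.5) = (-0.375, 1.1875)
Step 3: at (-0.375, 1.1875), ∇h = (-0.625, 1.625) → (-0.375, 1.1875) − 0.125·(-0.625, 1.625) = (-0.296875, 0.984375)

(-0.296875, 0.984375)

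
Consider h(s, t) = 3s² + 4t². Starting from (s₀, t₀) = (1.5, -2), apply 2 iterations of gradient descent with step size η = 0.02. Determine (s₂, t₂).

(1.1616, -1.4112)

∇h = (6s, 8t)
Step 1: at (1.5, -2), ∇h = (9, -16) → (1.5, -2) − 0.02·(9, -16) = (1.32, -1.68)
Step 2: at (1.32, -1.68), ∇h = (7.92, -13.44) → (1.32, -1.68) − 0.02·(7.92, -13.44) = (1.1616, -1.4112)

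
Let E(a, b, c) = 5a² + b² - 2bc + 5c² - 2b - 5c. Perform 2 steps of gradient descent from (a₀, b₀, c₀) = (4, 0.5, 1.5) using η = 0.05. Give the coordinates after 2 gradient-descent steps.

∇E = (10a, 2b - 2c - 2, -2b + 10c - 5)
(a₁, b₁, c₁) = (4, 0.5, 1.5) − 0.05·(40, -4, 9) = (2, 0.7, 1.05)
(a₂, b₂, c₂) = (2, 0.7, 1.05) − 0.05·(20, -2.7, 4.1) = (1, 0.835, 0.845)

(1, 0.835, 0.845)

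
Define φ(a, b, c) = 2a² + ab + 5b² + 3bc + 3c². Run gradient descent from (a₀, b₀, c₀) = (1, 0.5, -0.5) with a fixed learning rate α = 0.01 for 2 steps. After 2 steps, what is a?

∇φ = (4a + b, a + 10b + 3c, 3b + 6c)
Step 1: at (1, 0.5, -0.5), ∇φ = (4.5, 4.5, -1.5) → (1, 0.5, -0.5) − 0.01·(4.5, 4.5, -1.5) = (0.955, 0.455, -0.485)
Step 2: at (0.955, 0.455, -0.485), ∇φ = (4.275, 4.05, -1.545) → (0.955, 0.455, -0.485) − 0.01·(4.275, 4.05, -1.545) = (0.91225, 0.4145, -0.46955)
a = 0.91225

0.91225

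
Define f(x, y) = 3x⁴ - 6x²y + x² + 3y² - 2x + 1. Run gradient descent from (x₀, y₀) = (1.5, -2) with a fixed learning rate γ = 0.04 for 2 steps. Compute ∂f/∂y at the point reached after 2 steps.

-11.3435157504

∇f = (12x³ - 12xy + 2x - 2, -6x² + 6y)
(x₁, y₁) = (1.5, -2) − 0.04·(77.5, -25.5) = (-1.6, -0.98)
(x₂, y₂) = (-1.6, -0.98) − 0.04·(-73.168, -21.24) = (1.32672, -0.1304)
∂f/∂y at (1.32672, -0.1304) = -11.3435157504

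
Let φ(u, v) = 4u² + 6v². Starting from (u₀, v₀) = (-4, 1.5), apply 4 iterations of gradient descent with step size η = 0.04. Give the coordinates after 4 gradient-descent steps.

∇φ = (8u, 12v)
Step 1: at (-4, 1.5), ∇φ = (-32, 18) → (-4, 1.5) − 0.04·(-32, 18) = (-2.72, 0.78)
Step 2: at (-2.72, 0.78), ∇φ = (-21.76, 9.36) → (-2.72, 0.78) − 0.04·(-21.76, 9.36) = (-1.8496, 0.4056)
Step 3: at (-1.8496, 0.4056), ∇φ = (-14.7968, 4.8672) → (-1.8496, 0.4056) − 0.04·(-14.7968, 4.8672) = (-1.257728, 0.210912)
Step 4: at (-1.257728, 0.210912), ∇φ = (-10.061824, 2.530944) → (-1.257728, 0.210912) − 0.04·(-10.061824, 2.530944) = (-0.85525504, 0.10967424)

(-0.85525504, 0.10967424)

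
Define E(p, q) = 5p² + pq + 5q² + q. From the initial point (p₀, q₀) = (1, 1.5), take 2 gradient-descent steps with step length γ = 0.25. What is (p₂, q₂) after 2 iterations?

(3.5, 4.34375)

∇E = (10p + q, p + 10q + 1)
Step 1: at (1, 1.5), ∇E = (11.5, 17) → (1, 1.5) − 0.25·(11.5, 17) = (-1.875, -2.75)
Step 2: at (-1.875, -2.75), ∇E = (-21.5, -28.375) → (-1.875, -2.75) − 0.25·(-21.5, -28.375) = (3.5, 4.34375)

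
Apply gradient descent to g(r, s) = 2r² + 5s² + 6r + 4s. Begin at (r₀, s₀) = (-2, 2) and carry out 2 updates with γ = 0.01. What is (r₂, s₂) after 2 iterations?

∇g = (4r + 6, 10s + 4)
(r₁, s₁) = (-2, 2) − 0.01·(-2, 24) = (-1.98, 1.76)
(r₂, s₂) = (-1.98, 1.76) − 0.01·(-1.92, 21.6) = (-1.9608, 1.544)

(-1.9608, 1.544)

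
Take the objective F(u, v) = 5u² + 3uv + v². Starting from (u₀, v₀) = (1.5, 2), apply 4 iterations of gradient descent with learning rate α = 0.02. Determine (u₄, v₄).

∇F = (10u + 3v, 3u + 2v)
Step 1: at (1.5, 2), ∇F = (21, 8.5) → (1.5, 2) − 0.02·(21, 8.5) = (1.08, 1.83)
Step 2: at (1.08, 1.83), ∇F = (16.29, 6.9) → (1.08, 1.83) − 0.02·(16.29, 6.9) = (0.7542, 1.692)
Step 3: at (0.7542, 1.692), ∇F = (12.618, 5.6466) → (0.7542, 1.692) − 0.02·(12.618, 5.6466) = (0.50184, 1.579068)
Step 4: at (0.50184, 1.579068), ∇F = (9.755604, 4.663656) → (0.50184, 1.579068) − 0.02·(9.755604, 4.663656) = (0.30672792, 1.48579488)

(0.30672792, 1.48579488)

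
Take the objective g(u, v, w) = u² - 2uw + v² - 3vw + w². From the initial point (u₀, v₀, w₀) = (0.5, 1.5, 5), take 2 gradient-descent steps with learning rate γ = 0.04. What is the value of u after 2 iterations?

1.1768

∇g = (2u - 2w, 2v - 3w, -2u - 3v + 2w)
Step 1: at (0.5, 1.5, 5), ∇g = (-9, -12, 4.5) → (0.5, 1.5, 5) − 0.04·(-9, -12, 4.5) = (0.86, 1.98, 4.82)
Step 2: at (0.86, 1.98, 4.82), ∇g = (-7.92, -10.5, 1.98) → (0.86, 1.98, 4.82) − 0.04·(-7.92, -10.5, 1.98) = (1.1768, 2.4, 4.7408)
u = 1.1768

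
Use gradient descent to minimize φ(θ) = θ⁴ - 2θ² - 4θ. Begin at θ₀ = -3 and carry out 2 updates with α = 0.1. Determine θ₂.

-127

φ′(θ) = 4θ³ - 4θ - 4
θ₁ = -3 − 0.1·(-100) = 7
θ₂ = 7 − 0.1·1340 = -127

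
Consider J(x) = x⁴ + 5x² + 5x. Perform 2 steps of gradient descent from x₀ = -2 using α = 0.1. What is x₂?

J′(x) = 4x³ + 10x + 5
x₁ = -2 − 0.1·(-47) = 2.7
x₂ = 2.7 − 0.1·110.732 = -8.3732

-8.3732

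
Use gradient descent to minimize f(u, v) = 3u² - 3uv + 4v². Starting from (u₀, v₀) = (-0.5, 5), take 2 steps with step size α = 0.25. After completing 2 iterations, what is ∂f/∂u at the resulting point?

-61.3125

∇f = (6u - 3v, -3u + 8v)
(u₁, v₁) = (-0.5, 5) − 0.25·(-18, 41.5) = (4, -5.375)
(u₂, v₂) = (4, -5.375) − 0.25·(40.125, -55) = (-6.03125, 8.375)
∂f/∂u at (-6.03125, 8.375) = -61.3125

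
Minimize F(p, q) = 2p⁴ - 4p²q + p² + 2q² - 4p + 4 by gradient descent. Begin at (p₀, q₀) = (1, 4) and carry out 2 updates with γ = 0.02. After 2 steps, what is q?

∇F = (8p³ - 8pq + 2p - 4, -4p² + 4q)
(p₁, q₁) = (1, 4) − 0.02·(-26, 12) = (1.52, 3.76)
(p₂, q₂) = (1.52, 3.76) − 0.02·(-18.587136, 5.7984) = (1.89174272, 3.644032)
q = 3.644032

3.644032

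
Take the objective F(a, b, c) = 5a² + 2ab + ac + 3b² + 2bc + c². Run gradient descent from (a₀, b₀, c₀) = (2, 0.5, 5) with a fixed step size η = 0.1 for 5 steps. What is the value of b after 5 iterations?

-0.8745

∇F = (10a + 2b + c, 2a + 6b + 2c, a + 2b + 2c)
(a₁, b₁, c₁) = (2, 0.5, 5) − 0.1·(26, 17, 13) = (-0.6, -1.2, 3.7)
(a₂, b₂, c₂) = (-0.6, -1.2, 3.7) − 0.1·(-4.7, -1, 4.4) = (-0.13, -1.1, 3.26)
(a₃, b₃, c₃) = (-0.13, -1.1, 3.26) − 0.1·(-0.24, -0.34, 4.19) = (-0.106, -1.066, 2.841)
(a₄, b₄, c₄) = (-0.106, -1.066, 2.841) − 0.1·(-0.351, -0.926, 3.444) = (-0.0709, -0.9734, 2.4966)
(a₅, b₅, c₅) = (-0.0709, -0.9734, 2.4966) − 0.1·(-0.1592, -0.989, 2.9755) = (-0.05498, -0.8745, 2.19905)
b = -0.8745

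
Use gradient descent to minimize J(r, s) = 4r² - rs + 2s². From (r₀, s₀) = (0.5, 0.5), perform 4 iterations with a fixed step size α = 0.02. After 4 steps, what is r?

∇J = (8r - s, -r + 4s)
Step 1: at (0.5, 0.5), ∇J = (3.5, 1.5) → (0.5, 0.5) − 0.02·(3.5, 1.5) = (0.43, 0.47)
Step 2: at (0.43, 0.47), ∇J = (2.97, 1.45) → (0.43, 0.47) − 0.02·(2.97, 1.45) = (0.3706, 0.441)
Step 3: at (0.3706, 0.441), ∇J = (2.5238, 1.3934) → (0.3706, 0.441) − 0.02·(2.5238, 1.3934) = (0.320124, 0.413132)
Step 4: at (0.320124, 0.413132), ∇J = (2.14786, 1.332404) → (0.320124, 0.413132) − 0.02·(2.14786, 1.332404) = (0.2771668, 0.38648392)
r = 0.2771668

0.2771668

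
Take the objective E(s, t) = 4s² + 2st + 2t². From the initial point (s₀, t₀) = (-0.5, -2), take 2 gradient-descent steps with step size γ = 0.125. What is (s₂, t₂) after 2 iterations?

∇E = (8s + 2t, 2s + 4t)
(s₁, t₁) = (-0.5, -2) − 0.125·(-8, -9) = (0.5, -0.875)
(s₂, t₂) = (0.5, -0.875) − 0.125·(2.25, -2.5) = (0.21875, -0.5625)

(0.21875, -0.5625)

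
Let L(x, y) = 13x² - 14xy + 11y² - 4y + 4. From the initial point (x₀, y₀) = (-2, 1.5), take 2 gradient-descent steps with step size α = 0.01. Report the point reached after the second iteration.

∇L = (26x - 14y, -14x + 22y - 4)
Step 1: at (-2, 1.5), ∇L = (-73, 57) → (-2, 1.5) − 0.01·(-73, 57) = (-1.27, 0.93)
Step 2: at (-1.27, 0.93), ∇L = (-46.04, 34.24) → (-1.27, 0.93) − 0.01·(-46.04, 34.24) = (-0.8096, 0.5876)

(-0.8096, 0.5876)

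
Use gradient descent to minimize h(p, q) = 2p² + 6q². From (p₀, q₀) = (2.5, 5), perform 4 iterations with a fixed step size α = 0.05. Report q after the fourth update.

0.128

∇h = (4p, 12q)
(p₁, q₁) = (2.5, 5) − 0.05·(10, 60) = (2, 2)
(p₂, q₂) = (2, 2) − 0.05·(8, 24) = (1.6, 0.8)
(p₃, q₃) = (1.6, 0.8) − 0.05·(6.4, 9.6) = (1.28, 0.32)
(p₄, q₄) = (1.28, 0.32) − 0.05·(5.12, 3.84) = (1.024, 0.128)
q = 0.128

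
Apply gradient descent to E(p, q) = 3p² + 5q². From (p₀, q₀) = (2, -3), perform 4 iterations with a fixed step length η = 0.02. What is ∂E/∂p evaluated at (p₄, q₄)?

∇E = (6p, 10q)
Step 1: at (2, -3), ∇E = (12, -30) → (2, -3) − 0.02·(12, -30) = (1.76, -2.4)
Step 2: at (1.76, -2.4), ∇E = (10.56, -24) → (1.76, -2.4) − 0.02·(10.56, -24) = (1.5488, -1.92)
Step 3: at (1.5488, -1.92), ∇E = (9.2928, -19.2) → (1.5488, -1.92) − 0.02·(9.2928, -19.2) = (1.362944, -1.536)
Step 4: at (1.362944, -1.536), ∇E = (8.177664, -15.36) → (1.362944, -1.536) − 0.02·(8.177664, -15.36) = (1.19939072, -1.2288)
∂E/∂p at (1.19939072, -1.2288) = 7.19634432

7.19634432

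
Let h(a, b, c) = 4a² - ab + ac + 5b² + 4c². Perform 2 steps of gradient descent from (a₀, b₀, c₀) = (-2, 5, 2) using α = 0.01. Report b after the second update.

∇h = (8a - b + c, -a + 10b, a + 8c)
Step 1: at (-2, 5, 2), ∇h = (-19, 52, 14) → (-2, 5, 2) − 0.01·(-19, 52, 14) = (-1.81, 4.48, 1.86)
Step 2: at (-1.81, 4.48, 1.86), ∇h = (-17.1, 46.61, 13.07) → (-1.81, 4.48, 1.86) − 0.01·(-17.1, 46.61, 13.07) = (-1.639, 4.0139, 1.7293)
b = 4.0139

4.0139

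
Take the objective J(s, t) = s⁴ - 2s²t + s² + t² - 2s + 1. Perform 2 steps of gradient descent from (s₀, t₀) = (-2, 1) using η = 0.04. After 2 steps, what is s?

-0.7328

∇J = (4s³ - 4st + 2s - 2, -2s² + 2t)
Step 1: at (-2, 1), ∇J = (-30, -6) → (-2, 1) − 0.04·(-30, -6) = (-0.8, 1.24)
Step 2: at (-0.8, 1.24), ∇J = (-1.68, 1.2) → (-0.8, 1.24) − 0.04·(-1.68, 1.2) = (-0.7328, 1.192)
s = -0.7328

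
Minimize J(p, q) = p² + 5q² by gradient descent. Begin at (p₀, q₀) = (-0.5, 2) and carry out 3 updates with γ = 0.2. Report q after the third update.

-2

∇J = (2p, 10q)
(p₁, q₁) = (-0.5, 2) − 0.2·(-1, 20) = (-0.3, -2)
(p₂, q₂) = (-0.3, -2) − 0.2·(-0.6, -20) = (-0.18, 2)
(p₃, q₃) = (-0.18, 2) − 0.2·(-0.36, 20) = (-0.108, -2)
q = -2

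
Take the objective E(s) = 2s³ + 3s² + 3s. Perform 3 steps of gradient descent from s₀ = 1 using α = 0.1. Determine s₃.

E′(s) = 6s² + 6s + 3
Step 1: E′(1) = 15; s₁ = 1 − 0.1·15 = -0.5
Step 2: E′(-0.5) = 1.5; s₂ = -0.5 − 0.1·1.5 = -0.65
Step 3: E′(-0.65) = 1.635; s₃ = -0.65 − 0.1·1.635 = -0.8135

-0.8135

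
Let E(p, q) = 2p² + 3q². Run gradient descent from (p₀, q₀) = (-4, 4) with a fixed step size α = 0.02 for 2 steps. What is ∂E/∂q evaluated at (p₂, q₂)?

18.5856

∇E = (4p, 6q)
Step 1: at (-4, 4), ∇E = (-16, 24) → (-4, 4) − 0.02·(-16, 24) = (-3.68, 3.52)
Step 2: at (-3.68, 3.52), ∇E = (-14.72, 21.12) → (-3.68, 3.52) − 0.02·(-14.72, 21.12) = (-3.3856, 3.0976)
∂E/∂q at (-3.3856, 3.0976) = 18.5856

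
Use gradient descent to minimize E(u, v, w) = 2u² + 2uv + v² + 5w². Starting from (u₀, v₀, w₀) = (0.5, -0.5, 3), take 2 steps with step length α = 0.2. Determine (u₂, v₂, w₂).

(0.26, -0.42, 3)

∇E = (4u + 2v, 2u + 2v, 10w)
Step 1: at (0.5, -0.5, 3), ∇E = (1, 0, 30) → (0.5, -0.5, 3) − 0.2·(1, 0, 30) = (0.3, -0.5, -3)
Step 2: at (0.3, -0.5, -3), ∇E = (0.2, -0.4, -30) → (0.3, -0.5, -3) − 0.2·(0.2, -0.4, -30) = (0.26, -0.42, 3)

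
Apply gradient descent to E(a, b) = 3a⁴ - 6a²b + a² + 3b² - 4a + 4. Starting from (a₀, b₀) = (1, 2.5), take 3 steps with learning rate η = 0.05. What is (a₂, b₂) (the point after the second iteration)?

∇E = (12a³ - 12ab + 2a - 4, -6a² + 6b)
(a₁, b₁) = (1, 2.5) − 0.05·(-20, 9) = (2, 2.05)
(a₂, b₂) = (2, 2.05) − 0.05·(46.8, -11.7) = (-0.34, 2.635)

(-0.34, 2.635)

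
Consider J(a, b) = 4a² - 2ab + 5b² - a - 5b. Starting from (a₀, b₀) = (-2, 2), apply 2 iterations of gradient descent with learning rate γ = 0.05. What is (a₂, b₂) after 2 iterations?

(-0.415, 0.68)

∇J = (8a - 2b - 1, -2a + 10b - 5)
(a₁, b₁) = (-2, 2) − 0.05·(-21, 19) = (-0.95, 1.05)
(a₂, b₂) = (-0.95, 1.05) − 0.05·(-10.7, 7.4) = (-0.415, 0.68)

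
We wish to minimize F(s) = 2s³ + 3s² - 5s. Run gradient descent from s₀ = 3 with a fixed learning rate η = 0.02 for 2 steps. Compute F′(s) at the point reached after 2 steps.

F′(s) = 6s² + 6s - 5
Step 1: F′(3) = 67; s₁ = 3 − 0.02·67 = 1.66
Step 2: F′(1.66) = 21.4936; s₂ = 1.66 − 0.02·21.4936 = 1.230128
F′(s) at (1.230128) = 11.460057378304

11.460057378304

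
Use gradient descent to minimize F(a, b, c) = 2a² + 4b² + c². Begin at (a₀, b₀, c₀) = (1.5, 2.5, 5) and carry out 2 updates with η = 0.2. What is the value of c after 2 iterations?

1.8

∇F = (4a, 8b, 2c)
(a₁, b₁, c₁) = (1.5, 2.5, 5) − 0.2·(6, 20, 10) = (0.3, -1.5, 3)
(a₂, b₂, c₂) = (0.3, -1.5, 3) − 0.2·(1.2, -12, 6) = (0.06, 0.9, 1.8)
c = 1.8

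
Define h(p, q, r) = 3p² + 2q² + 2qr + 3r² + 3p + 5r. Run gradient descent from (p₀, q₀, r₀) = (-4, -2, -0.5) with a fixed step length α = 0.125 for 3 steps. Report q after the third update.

∇h = (6p + 3, 4q + 2r, 2q + 6r + 5)
Step 1: at (-4, -2, -0.5), ∇h = (-21, -9, -2) → (-4, -2, -0.5) − 0.125·(-21, -9, -2) = (-1.375, -0.875, -0.25)
Step 2: at (-1.375, -0.875, -0.25), ∇h = (-5.25, -4, 1.75) → (-1.375, -0.875, -0.25) − 0.125·(-5.25, -4, 1.75) = (-0.71875, -0.375, -0.46875)
Step 3: at (-0.71875, -0.375, -0.46875), ∇h = (-1.3125, -2.4375, 1.4375) → (-0.71875, -0.375, -0.46875) − 0.125·(-1.3125, -2.4375, 1.4375) = (-0.5546875, -0.0703125, -0.6484375)
q = -0.0703125

-0.0703125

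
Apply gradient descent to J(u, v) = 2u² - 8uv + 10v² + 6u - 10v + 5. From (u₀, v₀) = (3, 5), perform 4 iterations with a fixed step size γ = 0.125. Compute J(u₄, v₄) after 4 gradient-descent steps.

∇J = (4u - 8v + 6, -8u + 20v - 10)
(u₁, v₁) = (3, 5) − 0.125·(-22, 66) = (5.75, -3.25)
(u₂, v₂) = (5.75, -3.25) − 0.125·(55, -121) = (-1.125, 11.875)
(u₃, v₃) = (-1.125, 11.875) − 0.125·(-93.5, 236.5) = (10.5625, -17.6875)
(u₄, v₄) = (10.5625, -17.6875) − 0.125·(189.75, -448.25) = (-13.15625, 38.34375)
J(-13.15625, 38.34375) = 18626.91015625

18626.91015625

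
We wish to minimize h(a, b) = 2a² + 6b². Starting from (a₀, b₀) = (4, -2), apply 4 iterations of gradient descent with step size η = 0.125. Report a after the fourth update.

0.25

∇h = (4a, 12b)
(a₁, b₁) = (4, -2) − 0.125·(16, -24) = (2, 1)
(a₂, b₂) = (2, 1) − 0.125·(8, 12) = (1, -0.5)
(a₃, b₃) = (1, -0.5) − 0.125·(4, -6) = (0.5, 0.25)
(a₄, b₄) = (0.5, 0.25) − 0.125·(2, 3) = (0.25, -0.125)
a = 0.25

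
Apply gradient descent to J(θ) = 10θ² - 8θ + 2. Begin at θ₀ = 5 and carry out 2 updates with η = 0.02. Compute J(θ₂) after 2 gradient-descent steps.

27.82336

J′(θ) = 20θ - 8
Step 1: J′(5) = 92; θ₁ = 5 − 0.02·92 = 3.16
Step 2: J′(3.16) = 55.2; θ₂ = 3.16 − 0.02·55.2 = 2.056
J(2.056) = 27.82336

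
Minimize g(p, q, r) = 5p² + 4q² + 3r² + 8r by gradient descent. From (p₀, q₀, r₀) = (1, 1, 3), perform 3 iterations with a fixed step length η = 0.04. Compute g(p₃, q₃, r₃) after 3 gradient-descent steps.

∇g = (10p, 8q, 6r + 8)
Step 1: at (1, 1, 3), ∇g = (10, 8, 26) → (1, 1, 3) − 0.04·(10, 8, 26) = (0.6, 0.68, 1.96)
Step 2: at (0.6, 0.68, 1.96), ∇g = (6, 5.44, 19.76) → (0.6, 0.68, 1.96) − 0.04·(6, 5.44, 19.76) = (0.36, 0.4624, 1.1696)
Step 3: at (0.36, 0.4624, 1.1696), ∇g = (3.6, 3.6992, 15.0176) → (0.36, 0.4624, 1.1696) − 0.04·(3.6, 3.6992, 15.0176) = (0.216, 0.314432, 0.568896)
g(0.216, 0.314432, 0.568896) = 6.150845906944

6.150845906944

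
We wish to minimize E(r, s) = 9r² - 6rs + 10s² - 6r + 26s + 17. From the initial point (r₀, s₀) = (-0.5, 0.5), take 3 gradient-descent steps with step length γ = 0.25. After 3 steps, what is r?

∇E = (18r - 6s - 6, -6r + 20s + 26)
(r₁, s₁) = (-0.5, 0.5) − 0.25·(-18, 39) = (4, -9.25)
(r₂, s₂) = (4, -9.25) − 0.25·(121.5, -183) = (-26.375, 36.5)
(r₃, s₃) = (-26.375, 36.5) − 0.25·(-699.75, 914.25) = (148.5625, -192.0625)
r = 148.5625

148.5625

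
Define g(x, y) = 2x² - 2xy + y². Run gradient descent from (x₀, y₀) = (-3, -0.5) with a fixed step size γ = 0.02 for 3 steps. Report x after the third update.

-2.40256

∇g = (4x - 2y, -2x + 2y)
Step 1: at (-3, -0.5), ∇g = (-11, 5) → (-3, -0.5) − 0.02·(-11, 5) = (-2.78, -0.6)
Step 2: at (-2.78, -0.6), ∇g = (-9.92, 4.36) → (-2.78, -0.6) − 0.02·(-9.92, 4.36) = (-2.5816, -0.6872)
Step 3: at (-2.5816, -0.6872), ∇g = (-8.952, 3.7888) → (-2.5816, -0.6872) − 0.02·(-8.952, 3.7888) = (-2.40256, -0.762976)
x = -2.40256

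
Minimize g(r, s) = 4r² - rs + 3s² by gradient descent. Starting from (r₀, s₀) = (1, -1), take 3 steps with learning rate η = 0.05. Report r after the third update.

∇g = (8r - s, -r + 6s)
(r₁, s₁) = (1, -1) − 0.05·(9, -7) = (0.55, -0.65)
(r₂, s₂) = (0.55, -0.65) − 0.05·(5.05, -4.45) = (0.2975, -0.4275)
(r₃, s₃) = (0.2975, -0.4275) − 0.05·(2.8075, -2.8625) = (0.157125, -0.284375)
r = 0.157125

0.157125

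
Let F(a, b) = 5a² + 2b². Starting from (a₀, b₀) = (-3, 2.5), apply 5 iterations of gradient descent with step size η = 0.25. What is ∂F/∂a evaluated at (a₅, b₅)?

227.8125

∇F = (10a, 4b)
(a₁, b₁) = (-3, 2.5) − 0.25·(-30, 10) = (4.5, 0)
(a₂, b₂) = (4.5, 0) − 0.25·(45, 0) = (-6.75, 0)
(a₃, b₃) = (-6.75, 0) − 0.25·(-67.5, 0) = (10.125, 0)
(a₄, b₄) = (10.125, 0) − 0.25·(101.25, 0) = (-15.1875, 0)
(a₅, b₅) = (-15.1875, 0) − 0.25·(-151.875, 0) = (22.78125, 0)
∂F/∂a at (22.78125, 0) = 227.8125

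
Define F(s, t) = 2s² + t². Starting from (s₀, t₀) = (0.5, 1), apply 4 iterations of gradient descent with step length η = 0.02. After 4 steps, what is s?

∇F = (4s, 2t)
(s₁, t₁) = (0.5, 1) − 0.02·(2, 2) = (0.46, 0.96)
(s₂, t₂) = (0.46, 0.96) − 0.02·(1.84, 1.92) = (0.4232, 0.9216)
(s₃, t₃) = (0.4232, 0.9216) − 0.02·(1.6928, 1.8432) = (0.389344, 0.884736)
(s₄, t₄) = (0.389344, 0.884736) − 0.02·(1.557376, 1.769472) = (0.35819648, 0.84934656)
s = 0.35819648

0.35819648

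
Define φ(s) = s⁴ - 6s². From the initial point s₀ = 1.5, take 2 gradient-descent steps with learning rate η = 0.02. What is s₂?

φ′(s) = 4s³ - 12s
s₁ = 1.5 − 0.02·(-4.5) = 1.59
s₂ = 1.59 − 0.02·(-3.001284) = 1.65002568

1.65002568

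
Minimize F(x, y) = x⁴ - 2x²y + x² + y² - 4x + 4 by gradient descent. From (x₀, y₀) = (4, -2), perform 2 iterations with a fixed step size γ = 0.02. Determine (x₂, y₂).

(-0.99962368, -1.093376)

∇F = (4x³ - 4xy + 2x - 4, -2x² + 2y)
Step 1: at (4, -2), ∇F = (292, -36) → (4, -2) − 0.02·(292, -36) = (-1.84, -1.28)
Step 2: at (-1.84, -1.28), ∇F = (-42.018816, -9.3312) → (-1.84, -1.28) − 0.02·(-42.018816, -9.3312) = (-0.99962368, -1.093376)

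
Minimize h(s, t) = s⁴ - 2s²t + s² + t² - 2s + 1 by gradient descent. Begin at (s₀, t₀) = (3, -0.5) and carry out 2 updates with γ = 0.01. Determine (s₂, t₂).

(1.53988928, -0.237552)

∇h = (4s³ - 4st + 2s - 2, -2s² + 2t)
(s₁, t₁) = (3, -0.5) − 0.01·(118, -19) = (1.82, -0.31)
(s₂, t₂) = (1.82, -0.31) − 0.01·(28.011072, -7.2448) = (1.53988928, -0.237552)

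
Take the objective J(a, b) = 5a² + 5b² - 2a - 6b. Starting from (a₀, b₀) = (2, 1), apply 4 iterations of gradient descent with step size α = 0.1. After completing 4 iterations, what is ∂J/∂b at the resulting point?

∇J = (10a - 2, 10b - 6)
(a₁, b₁) = (2, 1) − 0.1·(18, 4) = (0.2, 0.6)
(a₂, b₂) = (0.2, 0.6) − 0.1·(0, 0) = (0.2, 0.6)
(a₃, b₃) = (0.2, 0.6) − 0.1·(0, 0) = (0.2, 0.6)
(a₄, b₄) = (0.2, 0.6) − 0.1·(0, 0) = (0.2, 0.6)
∂J/∂b at (0.2, 0.6) = 0

0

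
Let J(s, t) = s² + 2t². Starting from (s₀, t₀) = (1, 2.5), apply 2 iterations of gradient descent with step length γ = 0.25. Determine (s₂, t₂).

(0.25, 0)

∇J = (2s, 4t)
Step 1: at (1, 2.5), ∇J = (2, 10) → (1, 2.5) − 0.25·(2, 10) = (0.5, 0)
Step 2: at (0.5, 0), ∇J = (1, 0) → (0.5, 0) − 0.25·(1, 0) = (0.25, 0)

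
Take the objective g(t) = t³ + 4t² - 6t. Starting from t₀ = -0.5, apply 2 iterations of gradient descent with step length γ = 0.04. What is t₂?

0.149572

g′(t) = 3t² + 8t - 6
t₁ = -0.5 − 0.04·(-9.25) = -0.13
t₂ = -0.13 − 0.04·(-6.9893) = 0.149572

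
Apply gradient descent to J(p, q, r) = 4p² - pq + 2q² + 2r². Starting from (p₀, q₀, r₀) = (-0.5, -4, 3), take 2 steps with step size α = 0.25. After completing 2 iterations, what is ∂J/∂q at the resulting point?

∇J = (8p - q, -p + 4q, 4r)
(p₁, q₁, r₁) = (-0.5, -4, 3) − 0.25·(0, -15.5, 12) = (-0.5, -0.125, 0)
(p₂, q₂, r₂) = (-0.5, -0.125, 0) − 0.25·(-3.875, 0, 0) = (0.46875, -0.125, 0)
∂J/∂q at (0.46875, -0.125, 0) = -0.96875

-0.96875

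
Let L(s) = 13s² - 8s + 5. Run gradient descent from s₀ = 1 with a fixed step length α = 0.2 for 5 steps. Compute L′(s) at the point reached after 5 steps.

L′(s) = 26s - 8
Step 1: L′(1) = 18; s₁ = 1 − 0.2·18 = -2.6
Step 2: L′(-2.6) = -75.6; s₂ = -2.6 − 0.2·(-75.6) = 12.52
Step 3: L′(12.52) = 317.52; s₃ = 12.52 − 0.2·317.52 = -50.984
Step 4: L′(-50.984) = -1333.584; s₄ = -50.984 − 0.2·(-1333.584) = 215.7328
Step 5: L′(215.7328) = 5601.0528; s₅ = 215.7328 − 0.2·5601.0528 = -904.47776
L′(s) at (-904.47776) = -23524.42176

-23524.42176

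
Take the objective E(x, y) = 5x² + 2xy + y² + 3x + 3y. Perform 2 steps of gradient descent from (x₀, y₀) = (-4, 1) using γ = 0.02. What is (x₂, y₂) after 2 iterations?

∇E = (10x + 2y + 3, 2x + 2y + 3)
Step 1: at (-4, 1), ∇E = (-35, -3) → (-4, 1) − 0.02·(-35, -3) = (-3.3, 1.06)
Step 2: at (-3.3, 1.06), ∇E = (-27.88, -1.48) → (-3.3, 1.06) − 0.02·(-27.88, -1.48) = (-2.7424, 1.0896)

(-2.7424, 1.0896)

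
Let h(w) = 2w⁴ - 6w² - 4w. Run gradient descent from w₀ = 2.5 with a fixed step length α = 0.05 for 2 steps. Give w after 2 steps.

0.36605

h′(w) = 8w³ - 12w - 4
Step 1: h′(2.5) = 91; w₁ = 2.5 − 0.05·91 = -2.05
Step 2: h′(-2.05) = -48.321; w₂ = -2.05 − 0.05·(-48.321) = 0.36605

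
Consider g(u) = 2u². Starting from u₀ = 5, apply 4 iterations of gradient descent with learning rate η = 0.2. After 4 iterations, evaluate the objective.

g′(u) = 4u
u₁ = 5 − 0.2·20 = 1
u₂ = 1 − 0.2·4 = 0.2
u₃ = 0.2 − 0.2·0.8 = 0.04
u₄ = 0.04 − 0.2·0.16 = 0.008
g(0.008) = 0.000128

0.000128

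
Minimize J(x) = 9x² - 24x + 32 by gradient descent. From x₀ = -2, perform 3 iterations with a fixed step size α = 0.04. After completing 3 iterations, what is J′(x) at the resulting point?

-1.31712

J′(x) = 18x - 24
x₁ = -2 − 0.04·(-60) = 0.4
x₂ = 0.4 − 0.04·(-16.8) = 1.072
x₃ = 1.072 − 0.04·(-4.704) = 1.26016
J′(x) at (1.26016) = -1.31712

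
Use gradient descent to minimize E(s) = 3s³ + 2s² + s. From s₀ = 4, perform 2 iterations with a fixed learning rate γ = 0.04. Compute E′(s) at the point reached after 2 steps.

E′(s) = 9s² + 4s + 1
s₁ = 4 − 0.04·161 = -2.44
s₂ = -2.44 − 0.04·44.8224 = -4.232896
E′(s) at (-4.232896) = 145.325092921344

145.325092921344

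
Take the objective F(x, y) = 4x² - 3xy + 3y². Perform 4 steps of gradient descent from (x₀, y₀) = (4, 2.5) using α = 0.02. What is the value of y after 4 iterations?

∇F = (8x - 3y, -3x + 6y)
(x₁, y₁) = (4, 2.5) − 0.02·(24.5, 3) = (3.51, 2.44)
(x₂, y₂) = (3.51, 2.44) − 0.02·(20.76, 4.11) = (3.0948, 2.3578)
(x₃, y₃) = (3.0948, 2.3578) − 0.02·(17.685, 4.8624) = (2.7411, 2.260552)
(x₄, y₄) = (2.7411, 2.260552) − 0.02·(15.147144, 5.340012) = (2.43815712, 2.15375176)
y = 2.15375176

2.15375176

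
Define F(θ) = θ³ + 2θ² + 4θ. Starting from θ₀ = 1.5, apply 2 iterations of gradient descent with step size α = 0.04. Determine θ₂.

F′(θ) = 3θ² + 4θ + 4
θ₁ = 1.5 − 0.04·16.75 = 0.83
θ₂ = 0.83 − 0.04·9.3867 = 0.454532

0.454532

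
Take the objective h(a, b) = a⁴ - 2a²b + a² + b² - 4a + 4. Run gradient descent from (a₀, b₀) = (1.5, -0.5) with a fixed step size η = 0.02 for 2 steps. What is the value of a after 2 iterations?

1.05045928

∇h = (4a³ - 4ab + 2a - 4, -2a² + 2b)
(a₁, b₁) = (1.5, -0.5) − 0.02·(15.5, -5.5) = (1.19, -0.39)
(a₂, b₂) = (1.19, -0.39) − 0.02·(6.977036, -3.6122) = (1.05045928, -0.317756)
a = 1.05045928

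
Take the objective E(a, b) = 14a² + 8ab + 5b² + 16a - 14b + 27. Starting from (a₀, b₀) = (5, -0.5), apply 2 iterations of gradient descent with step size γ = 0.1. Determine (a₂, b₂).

(18.84, 9.56)

∇E = (28a + 8b + 16, 8a + 10b - 14)
Step 1: at (5, -0.5), ∇E = (152, 21) → (5, -0.5) − 0.1·(152, 21) = (-10.2, -2.6)
Step 2: at (-10.2, -2.6), ∇E = (-290.4, -121.6) → (-10.2, -2.6) − 0.1·(-290.4, -121.6) = (18.84, 9.56)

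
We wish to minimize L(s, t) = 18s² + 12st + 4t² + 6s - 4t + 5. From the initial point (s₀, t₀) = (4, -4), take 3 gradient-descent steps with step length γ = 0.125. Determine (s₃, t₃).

(-154.625, -56.6875)

∇L = (36s + 12t + 6, 12s + 8t - 4)
Step 1: at (4, -4), ∇L = (102, 12) → (4, -4) − 0.125·(102, 12) = (-8.75, -5.5)
Step 2: at (-8.75, -5.5), ∇L = (-375, -153) → (-8.75, -5.5) − 0.125·(-375, -153) = (38.125, 13.625)
Step 3: at (38.125, 13.625), ∇L = (1542, 562.5) → (38.125, 13.625) − 0.125·(1542, 562.5) = (-154.625, -56.6875)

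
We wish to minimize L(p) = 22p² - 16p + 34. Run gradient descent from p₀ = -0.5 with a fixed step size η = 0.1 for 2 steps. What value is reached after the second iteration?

L′(p) = 44p - 16
Step 1: L′(-0.5) = -38; p₁ = -0.5 − 0.1·(-38) = 3.3
Step 2: L′(3.3) = 129.2; p₂ = 3.3 − 0.1·129.2 = -9.62

-9.62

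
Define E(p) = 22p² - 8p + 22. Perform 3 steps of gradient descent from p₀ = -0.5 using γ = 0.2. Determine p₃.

E′(p) = 44p - 8
p₁ = -0.5 − 0.2·(-30) = 5.5
p₂ = 5.5 − 0.2·234 = -41.3
p₃ = -41.3 − 0.2·(-1825.2) = 323.74

323.74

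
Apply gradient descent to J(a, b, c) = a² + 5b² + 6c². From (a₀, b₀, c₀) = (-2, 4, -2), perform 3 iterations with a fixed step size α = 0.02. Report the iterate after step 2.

(-1.8432, 2.56, -1.1552)

∇J = (2a, 10b, 12c)
Step 1: at (-2, 4, -2), ∇J = (-4, 40, -24) → (-2, 4, -2) − 0.02·(-4, 40, -24) = (-1.92, 3.2, -1.52)
Step 2: at (-1.92, 3.2, -1.52), ∇J = (-3.84, 32, -18.24) → (-1.92, 3.2, -1.52) − 0.02·(-3.84, 32, -18.24) = (-1.8432, 2.56, -1.1552)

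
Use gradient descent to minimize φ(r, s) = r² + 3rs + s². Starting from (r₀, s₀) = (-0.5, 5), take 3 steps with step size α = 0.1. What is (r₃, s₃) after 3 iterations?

∇φ = (2r + 3s, 3r + 2s)
(r₁, s₁) = (-0.5, 5) − 0.1·(14, 8.5) = (-1.9, 4.15)
(r₂, s₂) = (-1.9, 4.15) − 0.1·(8.65, 2.6) = (-2.765, 3.89)
(r₃, s₃) = (-2.765, 3.89) − 0.1·(6.14, -0.515) = (-3.379, 3.9415)

(-3.379, 3.9415)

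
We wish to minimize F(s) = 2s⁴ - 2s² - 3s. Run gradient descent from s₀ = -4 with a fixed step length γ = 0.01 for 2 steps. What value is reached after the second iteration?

F′(s) = 8s³ - 4s - 3
s₁ = -4 − 0.01·(-499) = 0.99
s₂ = 0.99 − 0.01·0.802392 = 0.98197608

0.98197608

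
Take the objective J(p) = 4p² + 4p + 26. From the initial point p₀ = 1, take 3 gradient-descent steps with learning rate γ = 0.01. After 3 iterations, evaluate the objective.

J′(p) = 8p + 4
Step 1: J′(1) = 12; p₁ = 1 − 0.01·12 = 0.88
Step 2: J′(0.88) = 11.04; p₂ = 0.88 − 0.01·11.04 = 0.7696
Step 3: J′(0.7696) = 10.1568; p₃ = 0.7696 − 0.01·10.1568 = 0.668032
J(0.668032) = 30.457195012096

30.457195012096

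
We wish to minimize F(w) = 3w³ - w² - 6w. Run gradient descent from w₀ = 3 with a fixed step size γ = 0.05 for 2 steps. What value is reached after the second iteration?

-0.286125

F′(w) = 9w² - 2w - 6
w₁ = 3 − 0.05·69 = -0.45
w₂ = -0.45 − 0.05·(-3.2775) = -0.286125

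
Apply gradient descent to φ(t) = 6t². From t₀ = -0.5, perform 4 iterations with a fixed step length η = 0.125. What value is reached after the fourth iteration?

φ′(t) = 12t
t₁ = -0.5 − 0.125·(-6) = 0.25
t₂ = 0.25 − 0.125·3 = -0.125
t₃ = -0.125 − 0.125·(-1.5) = 0.0625
t₄ = 0.0625 − 0.125·0.75 = -0.03125

-0.03125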